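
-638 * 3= -1914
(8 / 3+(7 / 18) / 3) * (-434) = -32767 / 27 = -1213.59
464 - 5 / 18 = 8347 / 18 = 463.72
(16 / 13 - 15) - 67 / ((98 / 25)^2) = -2263491 / 124852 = -18.13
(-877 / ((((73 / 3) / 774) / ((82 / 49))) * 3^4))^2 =38249326636816 / 115154361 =332157.00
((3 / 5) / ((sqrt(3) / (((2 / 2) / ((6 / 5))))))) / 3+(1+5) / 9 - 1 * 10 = -28 / 3+sqrt(3) / 18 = -9.24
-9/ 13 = -0.69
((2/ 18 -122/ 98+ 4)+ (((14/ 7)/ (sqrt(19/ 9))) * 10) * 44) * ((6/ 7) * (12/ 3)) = 10112/ 1029+ 63360 * sqrt(19)/ 133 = 2086.37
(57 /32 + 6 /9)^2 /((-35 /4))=-11045 /16128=-0.68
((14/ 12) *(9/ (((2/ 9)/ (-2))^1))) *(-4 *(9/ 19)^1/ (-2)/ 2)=-1701/ 38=-44.76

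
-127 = -127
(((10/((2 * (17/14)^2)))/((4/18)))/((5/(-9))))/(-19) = 7938/5491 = 1.45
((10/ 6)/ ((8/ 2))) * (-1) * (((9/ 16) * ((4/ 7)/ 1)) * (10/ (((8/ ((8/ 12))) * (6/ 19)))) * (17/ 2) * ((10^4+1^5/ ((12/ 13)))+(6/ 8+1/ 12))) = -969185725/ 32256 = -30046.68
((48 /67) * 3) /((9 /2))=32 /67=0.48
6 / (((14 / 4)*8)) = 3 / 14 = 0.21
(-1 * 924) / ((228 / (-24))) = 1848 / 19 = 97.26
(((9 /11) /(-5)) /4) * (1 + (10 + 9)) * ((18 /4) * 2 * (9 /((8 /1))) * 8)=-729 /11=-66.27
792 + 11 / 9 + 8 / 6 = 7151 / 9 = 794.56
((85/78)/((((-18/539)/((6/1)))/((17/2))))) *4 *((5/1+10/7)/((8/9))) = -5006925/104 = -48143.51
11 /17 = 0.65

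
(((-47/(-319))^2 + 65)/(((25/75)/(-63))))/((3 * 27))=-15438906/101761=-151.72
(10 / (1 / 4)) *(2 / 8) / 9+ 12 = 118 / 9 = 13.11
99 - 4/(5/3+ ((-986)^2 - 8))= 288740319/2916569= 99.00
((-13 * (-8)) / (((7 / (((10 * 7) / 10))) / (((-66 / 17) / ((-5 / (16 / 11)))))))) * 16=1879.34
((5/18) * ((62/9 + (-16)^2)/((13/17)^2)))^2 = 102313225/6561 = 15594.15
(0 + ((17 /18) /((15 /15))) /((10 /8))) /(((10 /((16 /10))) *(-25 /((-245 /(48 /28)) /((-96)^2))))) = 0.00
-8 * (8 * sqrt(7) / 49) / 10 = -32 * sqrt(7) / 245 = -0.35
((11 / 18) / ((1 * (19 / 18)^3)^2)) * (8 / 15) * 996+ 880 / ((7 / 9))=2249456218416 / 1646605835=1366.12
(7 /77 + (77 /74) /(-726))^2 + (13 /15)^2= 452689121 /596336400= 0.76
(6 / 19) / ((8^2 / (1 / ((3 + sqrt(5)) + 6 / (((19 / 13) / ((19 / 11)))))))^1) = 3663 / 7123328-363 * sqrt(5) / 7123328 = 0.00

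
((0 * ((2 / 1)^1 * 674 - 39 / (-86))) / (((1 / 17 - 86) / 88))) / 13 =0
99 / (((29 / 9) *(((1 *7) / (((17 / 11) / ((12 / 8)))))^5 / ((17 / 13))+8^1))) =688210367328 / 248150400719183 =0.00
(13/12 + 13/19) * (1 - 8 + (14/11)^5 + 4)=22032413/36719628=0.60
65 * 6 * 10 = 3900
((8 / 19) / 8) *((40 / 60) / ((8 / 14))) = 7 / 114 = 0.06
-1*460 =-460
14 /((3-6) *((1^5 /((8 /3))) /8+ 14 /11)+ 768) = 9856 /537885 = 0.02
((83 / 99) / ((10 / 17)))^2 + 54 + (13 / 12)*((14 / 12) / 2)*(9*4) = 19303399 / 245025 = 78.78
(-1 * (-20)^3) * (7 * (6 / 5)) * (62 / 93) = 44800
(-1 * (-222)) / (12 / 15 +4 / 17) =9435 / 44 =214.43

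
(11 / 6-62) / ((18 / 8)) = -722 / 27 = -26.74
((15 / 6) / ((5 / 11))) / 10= 11 / 20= 0.55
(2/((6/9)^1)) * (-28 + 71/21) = -517/7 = -73.86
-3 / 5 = -0.60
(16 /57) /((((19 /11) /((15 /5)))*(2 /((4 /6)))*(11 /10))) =160 /1083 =0.15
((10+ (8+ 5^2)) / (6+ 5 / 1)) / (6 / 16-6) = -0.69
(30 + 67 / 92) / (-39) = -2827 / 3588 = -0.79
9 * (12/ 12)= 9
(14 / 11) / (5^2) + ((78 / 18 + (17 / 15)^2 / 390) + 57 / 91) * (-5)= -33464957 / 1351350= -24.76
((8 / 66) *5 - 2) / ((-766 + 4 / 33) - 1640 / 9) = 69 / 46931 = 0.00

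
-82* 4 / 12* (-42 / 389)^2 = -48216 / 151321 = -0.32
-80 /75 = -16 /15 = -1.07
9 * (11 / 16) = 6.19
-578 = -578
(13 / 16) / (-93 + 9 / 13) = -169 / 19200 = -0.01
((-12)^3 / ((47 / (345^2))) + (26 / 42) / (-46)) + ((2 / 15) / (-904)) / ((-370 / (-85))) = -16613809227604459 / 3796515240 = -4376068.10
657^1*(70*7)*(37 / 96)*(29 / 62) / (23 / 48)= 121118.83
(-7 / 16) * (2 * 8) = -7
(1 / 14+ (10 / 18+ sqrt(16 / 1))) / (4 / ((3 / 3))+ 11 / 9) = 583 / 658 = 0.89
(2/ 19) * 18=1.89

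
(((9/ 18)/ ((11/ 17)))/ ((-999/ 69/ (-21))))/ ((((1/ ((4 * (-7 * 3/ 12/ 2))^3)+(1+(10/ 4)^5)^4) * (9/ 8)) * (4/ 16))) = 15750299385856/ 374412742584765804315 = 0.00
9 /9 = 1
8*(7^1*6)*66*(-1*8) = -177408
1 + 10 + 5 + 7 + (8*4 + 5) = 60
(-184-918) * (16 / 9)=-17632 / 9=-1959.11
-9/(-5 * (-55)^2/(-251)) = -2259/15125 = -0.15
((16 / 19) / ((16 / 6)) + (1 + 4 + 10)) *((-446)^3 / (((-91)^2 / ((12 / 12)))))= -25816511976 / 157339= -164082.09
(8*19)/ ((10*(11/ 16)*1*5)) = 1216/ 275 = 4.42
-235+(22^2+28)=277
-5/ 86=-0.06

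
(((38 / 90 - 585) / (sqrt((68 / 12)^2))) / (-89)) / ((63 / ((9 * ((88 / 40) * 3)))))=41338 / 37825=1.09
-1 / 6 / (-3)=1 / 18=0.06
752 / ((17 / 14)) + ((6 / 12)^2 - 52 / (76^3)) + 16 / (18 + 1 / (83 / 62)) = 450245443083 / 725737072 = 620.40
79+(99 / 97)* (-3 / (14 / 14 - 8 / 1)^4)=18398566 / 232897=79.00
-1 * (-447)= 447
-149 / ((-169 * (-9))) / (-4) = 0.02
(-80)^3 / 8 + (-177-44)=-64221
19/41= 0.46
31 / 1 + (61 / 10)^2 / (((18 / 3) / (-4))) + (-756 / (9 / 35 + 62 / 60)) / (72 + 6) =-696133 / 528450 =-1.32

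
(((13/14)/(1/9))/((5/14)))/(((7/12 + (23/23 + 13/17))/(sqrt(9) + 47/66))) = 194922/5269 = 36.99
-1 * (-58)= 58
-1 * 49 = -49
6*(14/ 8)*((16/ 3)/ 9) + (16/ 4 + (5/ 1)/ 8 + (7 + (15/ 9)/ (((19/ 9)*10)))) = 24523/ 1368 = 17.93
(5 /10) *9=4.50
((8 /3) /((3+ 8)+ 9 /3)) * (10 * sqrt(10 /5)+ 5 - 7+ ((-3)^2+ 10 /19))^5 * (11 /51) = 259523227169492 /2651902029+ 9709843442200 * sqrt(2) /139573791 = 196246.80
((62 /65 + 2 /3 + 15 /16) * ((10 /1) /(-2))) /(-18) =7981 /11232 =0.71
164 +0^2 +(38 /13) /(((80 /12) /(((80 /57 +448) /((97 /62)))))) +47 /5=1887383 /6305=299.35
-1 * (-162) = 162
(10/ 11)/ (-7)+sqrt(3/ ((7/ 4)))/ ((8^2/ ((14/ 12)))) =-10/ 77+sqrt(21)/ 192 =-0.11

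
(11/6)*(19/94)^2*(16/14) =3971/46389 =0.09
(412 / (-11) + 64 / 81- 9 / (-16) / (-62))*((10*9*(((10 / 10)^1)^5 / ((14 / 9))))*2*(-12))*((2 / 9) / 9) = 162073375 / 128898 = 1257.38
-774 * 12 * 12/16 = -6966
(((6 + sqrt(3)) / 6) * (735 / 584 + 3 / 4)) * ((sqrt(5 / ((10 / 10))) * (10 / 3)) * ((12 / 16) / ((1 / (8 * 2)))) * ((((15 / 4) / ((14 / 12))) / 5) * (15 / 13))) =263925 * sqrt(5) * (sqrt(3) + 6) / 26572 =171.73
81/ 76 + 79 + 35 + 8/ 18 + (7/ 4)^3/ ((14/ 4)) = 640451/ 5472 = 117.04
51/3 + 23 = 40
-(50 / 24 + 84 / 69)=-911 / 276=-3.30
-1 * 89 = -89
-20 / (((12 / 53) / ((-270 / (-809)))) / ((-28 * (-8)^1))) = -5342400 / 809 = -6603.71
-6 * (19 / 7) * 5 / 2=-285 / 7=-40.71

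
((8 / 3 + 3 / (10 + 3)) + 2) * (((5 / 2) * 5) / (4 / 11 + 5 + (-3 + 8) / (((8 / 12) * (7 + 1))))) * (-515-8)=-219764600 / 43251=-5081.14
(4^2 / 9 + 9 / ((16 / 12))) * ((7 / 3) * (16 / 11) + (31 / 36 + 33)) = 317.70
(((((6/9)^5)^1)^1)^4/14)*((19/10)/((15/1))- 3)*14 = -225968128/261508830075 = -0.00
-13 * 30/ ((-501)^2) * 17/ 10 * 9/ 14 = -663/ 390446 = -0.00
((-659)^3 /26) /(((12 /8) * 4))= -286191179 /156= -1834558.84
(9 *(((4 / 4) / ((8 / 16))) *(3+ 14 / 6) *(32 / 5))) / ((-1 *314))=-1536 / 785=-1.96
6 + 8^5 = 32774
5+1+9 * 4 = 42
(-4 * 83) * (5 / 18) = -830 / 9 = -92.22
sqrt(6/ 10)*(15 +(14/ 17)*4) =311*sqrt(15)/ 85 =14.17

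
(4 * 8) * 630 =20160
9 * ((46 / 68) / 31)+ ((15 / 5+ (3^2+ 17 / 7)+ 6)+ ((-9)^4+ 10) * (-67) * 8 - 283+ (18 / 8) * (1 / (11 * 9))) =-571728625673 / 162316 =-3522318.35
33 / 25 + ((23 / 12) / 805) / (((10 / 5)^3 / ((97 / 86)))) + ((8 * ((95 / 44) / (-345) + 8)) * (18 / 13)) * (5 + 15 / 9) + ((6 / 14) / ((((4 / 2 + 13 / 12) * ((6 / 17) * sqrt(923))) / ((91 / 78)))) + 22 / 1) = 17 * sqrt(923) / 34151 + 2915925099869 / 4751947200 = 613.64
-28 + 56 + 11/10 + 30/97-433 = -391483/970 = -403.59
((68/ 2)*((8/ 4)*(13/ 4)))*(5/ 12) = 1105/ 12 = 92.08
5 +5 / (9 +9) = 5.28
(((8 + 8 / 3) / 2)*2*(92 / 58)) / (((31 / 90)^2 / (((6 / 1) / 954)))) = 1324800 / 1477057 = 0.90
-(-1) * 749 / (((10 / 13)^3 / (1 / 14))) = 235079 / 2000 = 117.54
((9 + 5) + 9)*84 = 1932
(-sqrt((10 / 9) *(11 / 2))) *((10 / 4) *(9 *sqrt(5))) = -75 *sqrt(11) / 2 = -124.37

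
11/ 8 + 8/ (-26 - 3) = 255/ 232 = 1.10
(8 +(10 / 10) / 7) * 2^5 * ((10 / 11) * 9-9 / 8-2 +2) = 141588 / 77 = 1838.81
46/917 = 0.05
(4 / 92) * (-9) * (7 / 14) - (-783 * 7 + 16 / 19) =4789487 / 874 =5479.96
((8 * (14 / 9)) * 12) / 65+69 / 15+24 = 1205 / 39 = 30.90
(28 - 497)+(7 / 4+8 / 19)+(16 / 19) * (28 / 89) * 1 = -3155839 / 6764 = -466.56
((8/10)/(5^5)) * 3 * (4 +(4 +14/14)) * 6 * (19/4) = 3078/15625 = 0.20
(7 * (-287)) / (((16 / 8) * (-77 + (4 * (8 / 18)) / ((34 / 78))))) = 102459 / 7438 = 13.78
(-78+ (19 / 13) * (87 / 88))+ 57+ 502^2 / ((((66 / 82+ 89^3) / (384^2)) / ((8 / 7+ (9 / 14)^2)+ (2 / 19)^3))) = 456007870602297048615 / 5556576324923624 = 82066.34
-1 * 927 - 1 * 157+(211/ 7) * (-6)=-8854/ 7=-1264.86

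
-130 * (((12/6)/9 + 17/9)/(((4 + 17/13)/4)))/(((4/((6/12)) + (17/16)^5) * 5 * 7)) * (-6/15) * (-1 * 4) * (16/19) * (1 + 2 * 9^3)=-264753595285504/213186986775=-1241.88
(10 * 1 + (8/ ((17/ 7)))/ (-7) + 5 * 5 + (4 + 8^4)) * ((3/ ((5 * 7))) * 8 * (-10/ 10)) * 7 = -1686888/ 85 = -19845.74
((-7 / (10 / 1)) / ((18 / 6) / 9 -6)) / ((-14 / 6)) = -9 / 170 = -0.05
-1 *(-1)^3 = 1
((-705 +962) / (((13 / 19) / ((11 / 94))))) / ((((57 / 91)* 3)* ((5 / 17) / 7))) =556.71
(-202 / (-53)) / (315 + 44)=202 / 19027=0.01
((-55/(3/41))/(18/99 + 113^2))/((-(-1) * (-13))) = 24805/5477979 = 0.00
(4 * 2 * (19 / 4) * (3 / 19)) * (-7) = -42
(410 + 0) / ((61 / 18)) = 7380 / 61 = 120.98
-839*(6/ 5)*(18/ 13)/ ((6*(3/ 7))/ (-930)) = 6554268/ 13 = 504174.46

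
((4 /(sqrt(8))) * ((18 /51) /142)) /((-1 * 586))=-0.00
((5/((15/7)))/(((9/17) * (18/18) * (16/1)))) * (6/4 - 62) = -14399/864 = -16.67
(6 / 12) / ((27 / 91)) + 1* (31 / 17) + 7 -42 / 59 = 530617 / 54162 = 9.80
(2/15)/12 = 0.01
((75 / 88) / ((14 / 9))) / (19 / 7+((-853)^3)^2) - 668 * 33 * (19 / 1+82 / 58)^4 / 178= -642468927812906688574812902698482789 / 29873554014211044206975927648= -21506277.01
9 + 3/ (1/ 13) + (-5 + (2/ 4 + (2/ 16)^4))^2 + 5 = 73.25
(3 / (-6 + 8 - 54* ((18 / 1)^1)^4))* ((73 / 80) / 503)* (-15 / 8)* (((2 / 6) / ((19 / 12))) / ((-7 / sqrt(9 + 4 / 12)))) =-219* sqrt(21) / 6067687921568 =-0.00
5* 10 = 50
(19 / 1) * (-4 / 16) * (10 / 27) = -95 / 54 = -1.76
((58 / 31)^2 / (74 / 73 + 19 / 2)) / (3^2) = 491144 / 13276215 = 0.04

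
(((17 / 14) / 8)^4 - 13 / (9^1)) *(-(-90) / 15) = -8.66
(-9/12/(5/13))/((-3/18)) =117/10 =11.70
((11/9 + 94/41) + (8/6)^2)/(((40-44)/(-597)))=129549/164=789.93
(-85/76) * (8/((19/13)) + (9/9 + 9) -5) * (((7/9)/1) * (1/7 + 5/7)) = -16915/2166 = -7.81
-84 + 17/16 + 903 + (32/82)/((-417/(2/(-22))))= 2467627363/3009072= 820.06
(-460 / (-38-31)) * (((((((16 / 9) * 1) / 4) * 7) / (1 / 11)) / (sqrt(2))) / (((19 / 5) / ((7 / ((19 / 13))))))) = 1401400 * sqrt(2) / 9747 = 203.33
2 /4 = 1 /2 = 0.50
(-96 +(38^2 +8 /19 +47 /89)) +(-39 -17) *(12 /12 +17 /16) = 1233.45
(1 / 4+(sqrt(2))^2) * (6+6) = 27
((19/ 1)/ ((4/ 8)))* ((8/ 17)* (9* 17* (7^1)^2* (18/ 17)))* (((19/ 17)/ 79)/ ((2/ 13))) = 13053.49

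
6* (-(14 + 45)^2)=-20886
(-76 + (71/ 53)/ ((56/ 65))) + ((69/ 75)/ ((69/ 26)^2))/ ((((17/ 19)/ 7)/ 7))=-17570411567/ 261109800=-67.29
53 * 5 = 265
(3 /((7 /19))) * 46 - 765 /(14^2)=72651 /196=370.67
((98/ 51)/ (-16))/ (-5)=0.02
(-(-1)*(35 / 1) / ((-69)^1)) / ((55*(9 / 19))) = -133 / 6831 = -0.02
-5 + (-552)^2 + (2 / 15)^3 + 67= 1028585258 / 3375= 304766.00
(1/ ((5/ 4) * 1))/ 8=1/ 10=0.10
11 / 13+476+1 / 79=489734 / 1027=476.86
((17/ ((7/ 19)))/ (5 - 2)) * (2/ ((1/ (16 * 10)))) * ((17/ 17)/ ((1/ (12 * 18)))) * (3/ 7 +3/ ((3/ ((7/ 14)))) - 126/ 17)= -337731840/ 49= -6892486.53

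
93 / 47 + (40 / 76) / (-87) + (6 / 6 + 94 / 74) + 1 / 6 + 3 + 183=190.41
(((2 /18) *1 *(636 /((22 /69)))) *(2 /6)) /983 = 2438 /32439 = 0.08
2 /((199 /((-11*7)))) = -154 /199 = -0.77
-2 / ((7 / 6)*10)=-6 / 35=-0.17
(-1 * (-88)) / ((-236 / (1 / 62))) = -11 / 1829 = -0.01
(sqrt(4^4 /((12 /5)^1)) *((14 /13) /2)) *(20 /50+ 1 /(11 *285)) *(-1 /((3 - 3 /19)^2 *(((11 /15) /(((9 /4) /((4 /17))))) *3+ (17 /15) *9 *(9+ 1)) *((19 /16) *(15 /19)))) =-9080176 *sqrt(15) /12229111323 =-0.00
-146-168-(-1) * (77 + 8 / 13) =-3073 / 13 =-236.38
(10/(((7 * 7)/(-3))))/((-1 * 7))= 30/343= 0.09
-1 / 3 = -0.33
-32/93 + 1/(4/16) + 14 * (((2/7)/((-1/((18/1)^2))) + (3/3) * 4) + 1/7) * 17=-1956938/93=-21042.34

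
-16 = -16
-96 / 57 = -32 / 19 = -1.68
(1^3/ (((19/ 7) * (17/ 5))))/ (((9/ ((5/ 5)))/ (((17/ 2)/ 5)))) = 7/ 342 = 0.02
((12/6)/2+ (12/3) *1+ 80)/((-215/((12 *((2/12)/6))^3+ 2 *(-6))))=5491/1161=4.73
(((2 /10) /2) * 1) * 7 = 7 /10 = 0.70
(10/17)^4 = 0.12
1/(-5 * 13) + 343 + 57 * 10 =59344/65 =912.98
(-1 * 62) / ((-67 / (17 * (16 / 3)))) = 16864 / 201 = 83.90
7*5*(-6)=-210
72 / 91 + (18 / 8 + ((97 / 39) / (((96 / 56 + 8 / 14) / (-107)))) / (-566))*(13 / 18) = 114135575 / 44501184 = 2.56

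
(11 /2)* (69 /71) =759 /142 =5.35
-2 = -2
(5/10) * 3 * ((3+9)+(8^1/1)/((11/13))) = 354/11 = 32.18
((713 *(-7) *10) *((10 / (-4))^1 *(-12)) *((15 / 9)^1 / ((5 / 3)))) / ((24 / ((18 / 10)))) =-224595 / 2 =-112297.50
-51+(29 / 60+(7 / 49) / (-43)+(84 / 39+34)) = -3372883 / 234780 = -14.37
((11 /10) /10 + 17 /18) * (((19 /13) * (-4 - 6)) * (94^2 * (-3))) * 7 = 42894362 /15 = 2859624.13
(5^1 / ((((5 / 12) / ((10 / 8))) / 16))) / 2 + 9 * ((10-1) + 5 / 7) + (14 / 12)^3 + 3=320569 / 1512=212.02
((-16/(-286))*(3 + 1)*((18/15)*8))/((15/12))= 6144/3575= 1.72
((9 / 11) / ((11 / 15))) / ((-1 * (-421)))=135 / 50941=0.00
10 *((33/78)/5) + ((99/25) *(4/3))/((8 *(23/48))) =2.22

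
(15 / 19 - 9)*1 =-156 / 19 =-8.21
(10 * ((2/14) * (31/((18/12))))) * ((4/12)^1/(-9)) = -620/567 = -1.09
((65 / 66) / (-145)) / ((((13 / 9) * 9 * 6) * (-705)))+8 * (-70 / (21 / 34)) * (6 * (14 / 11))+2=-56039090759 / 8096220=-6921.64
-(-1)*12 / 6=2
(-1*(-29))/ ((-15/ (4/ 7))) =-1.10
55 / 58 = 0.95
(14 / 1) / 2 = 7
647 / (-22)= -647 / 22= -29.41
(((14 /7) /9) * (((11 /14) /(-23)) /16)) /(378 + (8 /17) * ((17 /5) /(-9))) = -55 /43797152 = -0.00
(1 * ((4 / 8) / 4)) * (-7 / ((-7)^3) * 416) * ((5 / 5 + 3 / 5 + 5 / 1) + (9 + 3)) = 4836 / 245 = 19.74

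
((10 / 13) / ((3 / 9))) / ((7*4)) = 15 / 182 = 0.08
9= 9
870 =870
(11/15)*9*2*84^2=465696/5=93139.20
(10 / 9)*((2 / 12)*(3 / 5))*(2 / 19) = 2 / 171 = 0.01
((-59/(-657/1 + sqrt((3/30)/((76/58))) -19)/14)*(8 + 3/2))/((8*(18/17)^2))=323969*sqrt(2755)/6301442081088 + 5201322295/787680260136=0.01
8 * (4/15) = 32/15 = 2.13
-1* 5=-5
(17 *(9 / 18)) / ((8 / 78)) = 663 / 8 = 82.88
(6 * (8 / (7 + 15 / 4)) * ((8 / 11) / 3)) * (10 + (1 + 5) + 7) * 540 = 13444.06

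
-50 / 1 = -50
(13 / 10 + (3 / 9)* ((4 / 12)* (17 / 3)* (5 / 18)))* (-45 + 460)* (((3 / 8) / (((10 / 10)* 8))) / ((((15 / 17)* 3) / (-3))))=-39508 / 1215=-32.52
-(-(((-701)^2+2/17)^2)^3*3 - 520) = 1019604215666935449958614382451109403345123/24137569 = 42241379637979924571468420000000000.00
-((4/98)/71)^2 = -4/12103441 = -0.00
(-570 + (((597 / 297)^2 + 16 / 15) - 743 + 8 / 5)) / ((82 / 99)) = -6401488 / 4059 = -1577.11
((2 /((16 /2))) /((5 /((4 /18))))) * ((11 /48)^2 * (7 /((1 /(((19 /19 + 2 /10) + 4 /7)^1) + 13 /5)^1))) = 0.00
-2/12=-1/6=-0.17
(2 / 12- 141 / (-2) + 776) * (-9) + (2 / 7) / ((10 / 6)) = -266694 / 35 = -7619.83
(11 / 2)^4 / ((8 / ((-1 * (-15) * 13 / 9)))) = 951665 / 384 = 2478.29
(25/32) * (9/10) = 45/64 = 0.70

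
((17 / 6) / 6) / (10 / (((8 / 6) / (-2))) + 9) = -17 / 216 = -0.08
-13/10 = -1.30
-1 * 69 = -69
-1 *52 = -52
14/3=4.67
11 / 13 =0.85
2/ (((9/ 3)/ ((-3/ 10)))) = -1/ 5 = -0.20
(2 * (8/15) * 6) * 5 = 32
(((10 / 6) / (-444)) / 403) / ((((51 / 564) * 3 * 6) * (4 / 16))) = -470 / 20532447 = -0.00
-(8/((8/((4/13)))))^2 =-16/169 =-0.09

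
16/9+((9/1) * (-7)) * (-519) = 294289/9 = 32698.78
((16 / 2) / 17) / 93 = 8 / 1581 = 0.01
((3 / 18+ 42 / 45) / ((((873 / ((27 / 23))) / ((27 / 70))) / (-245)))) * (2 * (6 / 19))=-0.09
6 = 6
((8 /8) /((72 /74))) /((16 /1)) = 37 /576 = 0.06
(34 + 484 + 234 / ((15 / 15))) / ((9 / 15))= 3760 / 3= 1253.33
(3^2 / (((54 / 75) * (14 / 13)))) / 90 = 65 / 504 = 0.13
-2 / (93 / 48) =-1.03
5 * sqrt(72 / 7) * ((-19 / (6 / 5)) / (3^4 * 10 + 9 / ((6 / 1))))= -950 * sqrt(14) / 11361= -0.31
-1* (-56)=56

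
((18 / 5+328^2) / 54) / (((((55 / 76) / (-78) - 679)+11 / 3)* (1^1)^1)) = -531482744 / 180154395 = -2.95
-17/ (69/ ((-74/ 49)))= 0.37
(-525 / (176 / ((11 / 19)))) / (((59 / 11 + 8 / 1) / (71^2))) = -1386275 / 2128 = -651.45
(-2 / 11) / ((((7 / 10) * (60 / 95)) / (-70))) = 950 / 33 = 28.79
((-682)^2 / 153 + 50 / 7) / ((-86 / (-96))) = 3401.49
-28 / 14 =-2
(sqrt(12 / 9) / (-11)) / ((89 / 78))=-52 * sqrt(3) / 979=-0.09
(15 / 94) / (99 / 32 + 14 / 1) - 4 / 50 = -45418 / 642725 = -0.07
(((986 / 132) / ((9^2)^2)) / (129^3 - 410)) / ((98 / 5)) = 2465 / 91080671804892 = 0.00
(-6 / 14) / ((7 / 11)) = -33 / 49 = -0.67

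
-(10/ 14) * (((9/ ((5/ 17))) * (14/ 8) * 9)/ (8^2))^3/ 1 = -127937512017/ 419430400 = -305.03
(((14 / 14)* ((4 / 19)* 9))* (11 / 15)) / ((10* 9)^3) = 11 / 5771250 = 0.00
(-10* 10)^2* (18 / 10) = 18000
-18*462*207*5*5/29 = -43035300/29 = -1483975.86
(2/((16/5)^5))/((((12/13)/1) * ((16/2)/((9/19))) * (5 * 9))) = 8125/956301312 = 0.00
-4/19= -0.21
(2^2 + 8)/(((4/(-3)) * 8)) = -9/8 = -1.12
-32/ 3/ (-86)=16/ 129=0.12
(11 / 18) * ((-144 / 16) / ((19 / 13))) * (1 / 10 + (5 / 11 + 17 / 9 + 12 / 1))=-185887 / 3420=-54.35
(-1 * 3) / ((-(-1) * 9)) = -1 / 3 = -0.33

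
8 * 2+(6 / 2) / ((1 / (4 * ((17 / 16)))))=115 / 4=28.75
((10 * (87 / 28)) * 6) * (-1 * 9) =-11745 / 7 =-1677.86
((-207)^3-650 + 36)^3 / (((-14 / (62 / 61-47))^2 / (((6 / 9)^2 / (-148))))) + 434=610163913196195670716029253 / 26984692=22611483325294047110.71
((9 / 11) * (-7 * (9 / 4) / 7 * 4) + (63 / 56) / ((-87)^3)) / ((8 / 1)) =-47412227 / 51509568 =-0.92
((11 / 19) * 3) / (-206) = -33 / 3914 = -0.01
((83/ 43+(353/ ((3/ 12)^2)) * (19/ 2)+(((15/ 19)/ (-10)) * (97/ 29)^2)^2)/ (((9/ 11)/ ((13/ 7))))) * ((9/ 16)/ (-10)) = -336979831285965153/ 49186470874240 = -6851.07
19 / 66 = 0.29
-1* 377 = -377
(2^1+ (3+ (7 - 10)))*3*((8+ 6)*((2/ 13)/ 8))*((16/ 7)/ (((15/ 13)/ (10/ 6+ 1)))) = 128/ 15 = 8.53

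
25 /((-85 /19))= -95 /17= -5.59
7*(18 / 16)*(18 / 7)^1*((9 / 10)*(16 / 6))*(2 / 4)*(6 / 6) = 243 / 10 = 24.30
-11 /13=-0.85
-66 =-66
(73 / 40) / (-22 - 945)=-73 / 38680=-0.00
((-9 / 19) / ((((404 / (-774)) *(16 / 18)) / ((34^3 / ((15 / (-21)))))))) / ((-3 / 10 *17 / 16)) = 338213232 / 1919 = 176244.52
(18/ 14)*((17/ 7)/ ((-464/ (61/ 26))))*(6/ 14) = -0.01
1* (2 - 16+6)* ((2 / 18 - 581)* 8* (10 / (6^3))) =1721.15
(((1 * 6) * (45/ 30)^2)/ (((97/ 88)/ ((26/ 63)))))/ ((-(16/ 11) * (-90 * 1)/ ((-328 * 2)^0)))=1573/ 40740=0.04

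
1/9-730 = -6569/9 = -729.89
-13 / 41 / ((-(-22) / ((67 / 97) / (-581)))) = 871 / 50834014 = 0.00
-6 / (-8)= 3 / 4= 0.75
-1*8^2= -64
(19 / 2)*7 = 133 / 2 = 66.50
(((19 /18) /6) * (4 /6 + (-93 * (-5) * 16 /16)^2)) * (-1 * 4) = -12324863 /81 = -152158.80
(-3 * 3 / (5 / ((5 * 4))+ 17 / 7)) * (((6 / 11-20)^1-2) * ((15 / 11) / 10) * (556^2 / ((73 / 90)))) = 165464425728 / 44165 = 3746505.73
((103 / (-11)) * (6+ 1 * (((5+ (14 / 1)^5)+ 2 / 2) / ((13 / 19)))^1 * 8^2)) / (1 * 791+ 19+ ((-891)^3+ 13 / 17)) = 572578188929 / 859780473266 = 0.67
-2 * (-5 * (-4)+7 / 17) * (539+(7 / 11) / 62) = -127558935 / 5797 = -22004.30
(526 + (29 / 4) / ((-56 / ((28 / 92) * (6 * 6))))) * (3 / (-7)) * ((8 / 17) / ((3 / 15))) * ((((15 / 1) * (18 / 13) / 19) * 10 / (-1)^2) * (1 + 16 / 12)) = -1303060500 / 96577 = -13492.45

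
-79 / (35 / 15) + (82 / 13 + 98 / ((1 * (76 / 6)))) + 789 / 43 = -108827 / 74347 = -1.46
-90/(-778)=45/389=0.12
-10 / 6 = -5 / 3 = -1.67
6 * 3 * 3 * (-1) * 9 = -486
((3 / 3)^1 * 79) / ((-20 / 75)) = -296.25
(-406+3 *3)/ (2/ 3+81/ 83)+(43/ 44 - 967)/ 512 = -2244344929/ 9213952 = -243.58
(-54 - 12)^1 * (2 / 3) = -44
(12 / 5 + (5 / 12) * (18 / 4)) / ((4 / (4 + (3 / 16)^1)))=11457 / 2560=4.48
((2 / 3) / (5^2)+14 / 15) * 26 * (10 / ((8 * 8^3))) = 0.06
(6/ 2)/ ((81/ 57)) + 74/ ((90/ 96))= 3647/ 45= 81.04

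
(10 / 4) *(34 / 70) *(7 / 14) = 17 / 28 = 0.61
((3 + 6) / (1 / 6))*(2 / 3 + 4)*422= 106344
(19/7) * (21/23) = 57/23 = 2.48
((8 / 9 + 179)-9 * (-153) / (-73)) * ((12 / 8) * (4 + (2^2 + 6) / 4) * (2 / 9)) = 687661 / 1971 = 348.89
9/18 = 1/2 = 0.50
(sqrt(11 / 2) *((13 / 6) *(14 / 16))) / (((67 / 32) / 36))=1092 *sqrt(22) / 67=76.45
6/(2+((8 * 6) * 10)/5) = 3/49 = 0.06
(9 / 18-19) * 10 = -185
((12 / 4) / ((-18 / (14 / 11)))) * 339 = -791 / 11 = -71.91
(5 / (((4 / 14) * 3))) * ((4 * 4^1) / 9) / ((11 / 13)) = 3640 / 297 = 12.26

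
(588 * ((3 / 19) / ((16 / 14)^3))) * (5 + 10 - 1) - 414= 555417 / 1216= 456.76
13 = 13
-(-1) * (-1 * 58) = -58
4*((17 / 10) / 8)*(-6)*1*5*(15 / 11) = -34.77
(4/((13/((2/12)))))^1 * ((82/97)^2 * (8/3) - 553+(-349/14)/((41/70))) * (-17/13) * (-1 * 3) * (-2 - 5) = 163515856532/195584883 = 836.04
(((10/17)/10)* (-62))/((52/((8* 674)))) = -83576/221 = -378.17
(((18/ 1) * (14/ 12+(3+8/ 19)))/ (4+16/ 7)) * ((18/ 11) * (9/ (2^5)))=889623/ 147136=6.05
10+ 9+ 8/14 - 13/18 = 2375/126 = 18.85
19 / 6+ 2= 31 / 6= 5.17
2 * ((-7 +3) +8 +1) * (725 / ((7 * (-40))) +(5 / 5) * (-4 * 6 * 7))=-47765 / 28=-1705.89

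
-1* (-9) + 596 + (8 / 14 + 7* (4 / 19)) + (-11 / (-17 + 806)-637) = -3144839 / 104937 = -29.97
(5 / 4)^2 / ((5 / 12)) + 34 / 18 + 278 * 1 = 10211 / 36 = 283.64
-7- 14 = -21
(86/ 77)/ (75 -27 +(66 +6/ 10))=430/ 44121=0.01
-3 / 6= -1 / 2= -0.50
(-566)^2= 320356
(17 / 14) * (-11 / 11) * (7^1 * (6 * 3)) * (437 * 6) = -401166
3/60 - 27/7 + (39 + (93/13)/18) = 194323/5460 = 35.59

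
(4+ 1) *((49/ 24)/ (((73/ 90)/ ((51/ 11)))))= 187425/ 3212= 58.35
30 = 30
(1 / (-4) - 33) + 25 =-33 / 4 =-8.25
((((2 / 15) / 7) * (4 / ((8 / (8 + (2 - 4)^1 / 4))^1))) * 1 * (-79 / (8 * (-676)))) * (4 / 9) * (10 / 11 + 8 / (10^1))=3713 / 4684680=0.00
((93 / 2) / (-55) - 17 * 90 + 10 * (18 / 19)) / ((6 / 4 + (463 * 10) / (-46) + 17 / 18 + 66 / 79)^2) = -850308485557203 / 5299219336463690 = -0.16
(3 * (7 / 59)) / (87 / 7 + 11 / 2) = 294 / 14809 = 0.02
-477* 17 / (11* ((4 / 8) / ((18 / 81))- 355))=1908 / 913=2.09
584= 584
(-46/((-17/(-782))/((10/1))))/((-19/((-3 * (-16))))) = 1015680/19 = 53456.84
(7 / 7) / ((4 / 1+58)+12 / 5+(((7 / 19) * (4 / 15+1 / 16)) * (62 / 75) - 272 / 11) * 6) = -313500 / 26134027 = -0.01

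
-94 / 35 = -2.69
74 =74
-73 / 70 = -1.04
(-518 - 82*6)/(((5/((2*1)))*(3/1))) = -134.67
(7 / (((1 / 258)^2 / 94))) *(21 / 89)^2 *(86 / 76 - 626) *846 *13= -2522085403101951960 / 150499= -16758153895387.69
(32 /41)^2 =1024 /1681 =0.61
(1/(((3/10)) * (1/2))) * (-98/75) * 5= -392/9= -43.56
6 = 6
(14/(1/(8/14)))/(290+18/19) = 19/691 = 0.03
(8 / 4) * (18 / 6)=6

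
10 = 10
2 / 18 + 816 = 7345 / 9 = 816.11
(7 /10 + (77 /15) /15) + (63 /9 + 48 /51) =68723 /7650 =8.98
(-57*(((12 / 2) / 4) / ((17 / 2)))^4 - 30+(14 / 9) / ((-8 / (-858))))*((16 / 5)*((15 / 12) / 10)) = 68543039 / 1252815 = 54.71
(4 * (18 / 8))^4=6561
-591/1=-591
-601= -601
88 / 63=1.40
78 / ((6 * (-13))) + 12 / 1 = 11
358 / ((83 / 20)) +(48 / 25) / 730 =65336992 / 757375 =86.27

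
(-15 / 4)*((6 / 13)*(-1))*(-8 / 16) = -45 / 52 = -0.87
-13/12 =-1.08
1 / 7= 0.14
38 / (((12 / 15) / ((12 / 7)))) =570 / 7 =81.43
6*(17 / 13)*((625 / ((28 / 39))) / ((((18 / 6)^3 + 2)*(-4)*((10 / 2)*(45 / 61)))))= -25925 / 1624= -15.96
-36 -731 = -767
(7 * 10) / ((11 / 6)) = 420 / 11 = 38.18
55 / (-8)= -55 / 8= -6.88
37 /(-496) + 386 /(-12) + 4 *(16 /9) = -112181 /4464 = -25.13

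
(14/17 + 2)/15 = 16/85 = 0.19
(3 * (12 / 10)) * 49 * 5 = 882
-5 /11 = -0.45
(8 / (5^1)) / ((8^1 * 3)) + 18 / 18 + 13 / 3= 27 / 5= 5.40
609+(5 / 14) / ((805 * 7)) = 609.00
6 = 6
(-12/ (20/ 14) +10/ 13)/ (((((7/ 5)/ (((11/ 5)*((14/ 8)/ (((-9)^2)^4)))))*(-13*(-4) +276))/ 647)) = -0.00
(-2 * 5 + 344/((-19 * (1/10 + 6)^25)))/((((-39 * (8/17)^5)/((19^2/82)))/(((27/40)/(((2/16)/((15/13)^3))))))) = 6691353448886566195384244967798927823279138722135526513875/16491231041473641145517278965673879269317645682360352768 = 405.75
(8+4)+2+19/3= 20.33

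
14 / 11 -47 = -503 / 11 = -45.73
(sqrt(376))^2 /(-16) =-47 /2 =-23.50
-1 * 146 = -146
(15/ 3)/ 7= 5/ 7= 0.71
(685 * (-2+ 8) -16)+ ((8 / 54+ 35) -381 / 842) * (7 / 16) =1494689333 / 363744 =4109.18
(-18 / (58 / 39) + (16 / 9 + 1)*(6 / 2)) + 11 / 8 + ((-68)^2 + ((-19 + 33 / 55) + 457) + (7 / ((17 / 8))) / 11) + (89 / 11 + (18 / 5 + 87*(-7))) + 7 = 2909024267 / 650760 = 4470.20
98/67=1.46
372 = 372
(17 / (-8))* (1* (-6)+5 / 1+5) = -17 / 2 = -8.50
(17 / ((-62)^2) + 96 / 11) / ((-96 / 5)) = -1846055 / 4059264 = -0.45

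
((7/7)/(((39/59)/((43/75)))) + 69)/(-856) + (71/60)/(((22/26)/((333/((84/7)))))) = 38.73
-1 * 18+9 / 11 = -189 / 11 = -17.18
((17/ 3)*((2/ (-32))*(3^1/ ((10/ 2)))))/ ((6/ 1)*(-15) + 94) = -0.05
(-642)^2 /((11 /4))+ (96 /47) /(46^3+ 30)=3772291442784 /25169111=149877.82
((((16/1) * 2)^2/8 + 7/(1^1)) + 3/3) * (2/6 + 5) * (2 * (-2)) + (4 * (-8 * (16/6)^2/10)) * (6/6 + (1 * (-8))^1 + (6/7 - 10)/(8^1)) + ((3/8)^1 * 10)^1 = -2712.29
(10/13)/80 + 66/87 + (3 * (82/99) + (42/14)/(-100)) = 8019679/2488200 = 3.22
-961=-961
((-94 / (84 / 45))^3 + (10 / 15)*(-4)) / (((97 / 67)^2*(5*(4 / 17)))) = -80222501787851 / 1549097760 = -51786.60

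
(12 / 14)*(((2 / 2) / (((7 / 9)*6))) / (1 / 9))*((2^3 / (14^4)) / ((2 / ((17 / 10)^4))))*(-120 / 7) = -20295603 / 823543000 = -0.02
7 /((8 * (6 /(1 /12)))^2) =7 /331776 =0.00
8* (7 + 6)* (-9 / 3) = -312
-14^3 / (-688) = 3.99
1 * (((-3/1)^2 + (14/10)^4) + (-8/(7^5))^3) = 38103928678482518/2967225943714375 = 12.84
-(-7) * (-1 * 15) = -105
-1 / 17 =-0.06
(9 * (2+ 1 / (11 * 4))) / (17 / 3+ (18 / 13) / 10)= 3.14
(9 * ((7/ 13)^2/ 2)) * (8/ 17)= 1764/ 2873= 0.61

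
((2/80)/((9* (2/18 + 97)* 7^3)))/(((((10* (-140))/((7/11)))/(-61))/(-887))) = -54107/26380816000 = -0.00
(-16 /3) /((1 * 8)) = -2 /3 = -0.67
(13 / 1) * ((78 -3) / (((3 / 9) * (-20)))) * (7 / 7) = -585 / 4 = -146.25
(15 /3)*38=190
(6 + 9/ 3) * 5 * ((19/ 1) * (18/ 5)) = 3078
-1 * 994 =-994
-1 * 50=-50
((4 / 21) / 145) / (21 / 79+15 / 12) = 1264 / 1458555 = 0.00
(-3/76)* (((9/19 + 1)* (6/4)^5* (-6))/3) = 5103/5776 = 0.88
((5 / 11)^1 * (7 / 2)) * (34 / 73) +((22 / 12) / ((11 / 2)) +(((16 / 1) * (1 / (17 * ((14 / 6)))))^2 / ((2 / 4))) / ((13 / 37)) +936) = 415984472180 / 443480037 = 938.00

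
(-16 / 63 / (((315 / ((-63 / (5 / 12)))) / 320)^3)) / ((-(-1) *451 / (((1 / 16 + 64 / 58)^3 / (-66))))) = -5188498915328 / 105869600375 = -49.01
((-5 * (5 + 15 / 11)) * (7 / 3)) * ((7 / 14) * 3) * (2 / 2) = -1225 / 11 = -111.36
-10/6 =-5/3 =-1.67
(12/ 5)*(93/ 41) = 1116/ 205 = 5.44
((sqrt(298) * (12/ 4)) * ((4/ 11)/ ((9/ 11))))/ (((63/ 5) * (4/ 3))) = 5 * sqrt(298)/ 63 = 1.37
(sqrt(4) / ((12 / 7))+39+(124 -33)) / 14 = 787 / 84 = 9.37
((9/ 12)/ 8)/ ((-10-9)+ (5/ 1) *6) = 3/ 352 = 0.01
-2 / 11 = -0.18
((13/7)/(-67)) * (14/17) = -26/1139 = -0.02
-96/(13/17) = -1632/13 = -125.54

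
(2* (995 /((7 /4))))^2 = 63361600 /49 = 1293093.88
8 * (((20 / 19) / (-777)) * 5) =-800 / 14763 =-0.05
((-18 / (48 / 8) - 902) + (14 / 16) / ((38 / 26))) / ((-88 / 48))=412407 / 836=493.31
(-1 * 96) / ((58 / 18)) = -864 / 29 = -29.79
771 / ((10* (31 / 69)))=53199 / 310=171.61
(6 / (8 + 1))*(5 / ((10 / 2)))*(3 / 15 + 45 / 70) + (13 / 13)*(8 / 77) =769 / 1155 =0.67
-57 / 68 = -0.84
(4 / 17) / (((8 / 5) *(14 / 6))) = 15 / 238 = 0.06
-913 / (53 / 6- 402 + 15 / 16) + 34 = 683942 / 18827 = 36.33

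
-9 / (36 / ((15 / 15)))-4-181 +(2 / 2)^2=-737 / 4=-184.25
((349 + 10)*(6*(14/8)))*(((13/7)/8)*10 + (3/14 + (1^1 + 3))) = 197091/8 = 24636.38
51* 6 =306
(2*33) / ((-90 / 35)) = -77 / 3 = -25.67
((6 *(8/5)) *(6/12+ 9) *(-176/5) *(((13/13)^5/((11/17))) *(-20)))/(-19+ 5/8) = -1323008/245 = -5400.03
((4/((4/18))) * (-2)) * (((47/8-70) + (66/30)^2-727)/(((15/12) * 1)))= 2830626/125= 22645.01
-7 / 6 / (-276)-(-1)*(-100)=-165593 / 1656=-100.00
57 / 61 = 0.93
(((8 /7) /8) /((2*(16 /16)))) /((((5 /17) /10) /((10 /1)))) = 170 /7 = 24.29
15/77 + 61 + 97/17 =87573/1309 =66.90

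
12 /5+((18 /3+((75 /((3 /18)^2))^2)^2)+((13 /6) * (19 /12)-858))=19131875999695379 /360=53144099999153.83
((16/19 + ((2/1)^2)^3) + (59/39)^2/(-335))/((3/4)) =2510723924/29043495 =86.45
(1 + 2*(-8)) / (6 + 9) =-1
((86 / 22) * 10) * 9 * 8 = 30960 / 11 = 2814.55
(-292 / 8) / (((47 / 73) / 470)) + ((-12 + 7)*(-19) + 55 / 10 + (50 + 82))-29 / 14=-184902 / 7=-26414.57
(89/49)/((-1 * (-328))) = 89/16072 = 0.01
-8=-8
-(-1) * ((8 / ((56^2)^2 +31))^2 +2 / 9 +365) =317911807358227799 / 870461291823561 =365.22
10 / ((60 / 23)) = 23 / 6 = 3.83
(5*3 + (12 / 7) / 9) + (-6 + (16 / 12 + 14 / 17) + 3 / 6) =8459 / 714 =11.85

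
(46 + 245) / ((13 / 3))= 873 / 13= 67.15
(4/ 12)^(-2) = 9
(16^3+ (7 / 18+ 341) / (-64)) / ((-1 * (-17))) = 4712447 / 19584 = 240.63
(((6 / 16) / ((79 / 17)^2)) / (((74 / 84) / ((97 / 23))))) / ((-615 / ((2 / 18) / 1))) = -196231 / 13065283860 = -0.00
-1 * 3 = -3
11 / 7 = 1.57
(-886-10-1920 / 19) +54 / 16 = -151039 / 152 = -993.68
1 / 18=0.06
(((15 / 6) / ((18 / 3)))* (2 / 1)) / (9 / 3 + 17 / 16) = 0.21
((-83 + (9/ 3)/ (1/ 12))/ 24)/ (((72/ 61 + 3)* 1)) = -0.47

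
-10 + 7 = -3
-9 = -9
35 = 35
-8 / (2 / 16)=-64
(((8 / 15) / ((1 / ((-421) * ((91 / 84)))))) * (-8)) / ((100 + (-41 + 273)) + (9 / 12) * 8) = 3368 / 585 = 5.76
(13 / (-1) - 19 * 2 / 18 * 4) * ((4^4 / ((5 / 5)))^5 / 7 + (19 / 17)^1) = -400833072306525 / 119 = -3368345145432.98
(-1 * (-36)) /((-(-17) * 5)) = 36 /85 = 0.42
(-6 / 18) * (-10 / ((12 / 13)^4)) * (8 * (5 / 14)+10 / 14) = 3570125 / 217728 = 16.40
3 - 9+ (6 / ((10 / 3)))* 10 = 12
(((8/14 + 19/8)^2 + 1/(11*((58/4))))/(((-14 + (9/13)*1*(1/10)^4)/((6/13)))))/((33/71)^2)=-27382229954375/20653450787046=-1.33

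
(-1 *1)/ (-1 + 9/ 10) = 10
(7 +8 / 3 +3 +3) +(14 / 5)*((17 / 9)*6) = 237 / 5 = 47.40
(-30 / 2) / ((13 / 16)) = -240 / 13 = -18.46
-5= -5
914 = 914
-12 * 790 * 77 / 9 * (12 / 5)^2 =-2335872 / 5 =-467174.40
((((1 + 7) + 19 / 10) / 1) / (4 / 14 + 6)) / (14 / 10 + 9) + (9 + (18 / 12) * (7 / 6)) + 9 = 8279 / 416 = 19.90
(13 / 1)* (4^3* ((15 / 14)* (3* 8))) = 21394.29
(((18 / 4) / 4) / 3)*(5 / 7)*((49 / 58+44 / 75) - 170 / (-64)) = 284507 / 259840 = 1.09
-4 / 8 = -1 / 2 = -0.50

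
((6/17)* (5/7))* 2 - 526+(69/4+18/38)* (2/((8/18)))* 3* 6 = 910.12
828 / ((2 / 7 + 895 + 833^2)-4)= 966 / 810577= 0.00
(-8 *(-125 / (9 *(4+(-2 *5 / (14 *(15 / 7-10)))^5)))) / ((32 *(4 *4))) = 4026275 / 74212416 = 0.05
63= 63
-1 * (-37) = 37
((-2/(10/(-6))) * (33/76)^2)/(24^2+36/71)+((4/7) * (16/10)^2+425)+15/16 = 327468641683/766186400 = 427.40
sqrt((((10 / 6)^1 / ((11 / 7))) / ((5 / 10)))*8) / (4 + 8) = sqrt(1155) / 99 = 0.34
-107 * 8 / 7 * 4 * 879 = -3009696 / 7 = -429956.57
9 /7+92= 653 /7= 93.29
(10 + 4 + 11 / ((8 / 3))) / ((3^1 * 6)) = 145 / 144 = 1.01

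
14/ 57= 0.25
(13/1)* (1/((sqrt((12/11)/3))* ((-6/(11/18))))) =-143* sqrt(11)/216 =-2.20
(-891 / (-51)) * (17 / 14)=21.21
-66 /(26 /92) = -233.54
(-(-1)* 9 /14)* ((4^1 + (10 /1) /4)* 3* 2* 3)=1053 /14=75.21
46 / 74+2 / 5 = 189 / 185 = 1.02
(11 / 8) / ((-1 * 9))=-11 / 72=-0.15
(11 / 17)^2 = 121 / 289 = 0.42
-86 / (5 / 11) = -946 / 5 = -189.20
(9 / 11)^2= 81 / 121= 0.67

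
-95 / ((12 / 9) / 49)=-13965 / 4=-3491.25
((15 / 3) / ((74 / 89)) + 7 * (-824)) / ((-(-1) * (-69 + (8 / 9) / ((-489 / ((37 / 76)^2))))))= 677427036507 / 8112264319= 83.51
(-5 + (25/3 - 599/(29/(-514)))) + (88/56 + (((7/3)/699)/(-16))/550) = 39789609260179/3746080800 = 10621.66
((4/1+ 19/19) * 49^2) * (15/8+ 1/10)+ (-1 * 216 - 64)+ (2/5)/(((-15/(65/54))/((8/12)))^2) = 55340430259/2361960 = 23429.88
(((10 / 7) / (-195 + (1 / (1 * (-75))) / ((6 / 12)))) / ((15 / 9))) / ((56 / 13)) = -2925 / 2866892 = -0.00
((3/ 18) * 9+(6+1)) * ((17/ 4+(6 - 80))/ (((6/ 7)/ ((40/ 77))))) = -7905/ 22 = -359.32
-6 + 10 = 4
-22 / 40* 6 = -33 / 10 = -3.30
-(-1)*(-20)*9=-180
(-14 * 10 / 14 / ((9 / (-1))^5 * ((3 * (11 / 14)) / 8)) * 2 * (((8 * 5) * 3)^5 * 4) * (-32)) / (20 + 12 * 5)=-367001600000 / 8019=-45766504.55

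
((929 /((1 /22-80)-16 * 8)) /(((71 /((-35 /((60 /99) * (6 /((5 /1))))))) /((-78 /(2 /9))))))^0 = 1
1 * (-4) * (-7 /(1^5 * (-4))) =-7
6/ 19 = 0.32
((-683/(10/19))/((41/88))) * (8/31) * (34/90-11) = 2183458112/285975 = 7635.14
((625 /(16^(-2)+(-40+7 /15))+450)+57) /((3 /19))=472207323 /151793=3110.86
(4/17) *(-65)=-260/17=-15.29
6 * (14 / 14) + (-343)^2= 117655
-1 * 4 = -4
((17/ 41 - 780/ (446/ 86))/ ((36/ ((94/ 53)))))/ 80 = -64453403/ 697793760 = -0.09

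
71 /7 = 10.14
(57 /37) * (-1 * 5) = -285 /37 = -7.70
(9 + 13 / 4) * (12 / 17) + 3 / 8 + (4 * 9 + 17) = 8435 / 136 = 62.02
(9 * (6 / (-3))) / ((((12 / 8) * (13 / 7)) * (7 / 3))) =-36 / 13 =-2.77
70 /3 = 23.33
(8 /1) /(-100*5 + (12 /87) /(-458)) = -26564 /1660251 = -0.02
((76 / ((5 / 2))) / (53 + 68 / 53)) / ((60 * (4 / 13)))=13091 / 431550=0.03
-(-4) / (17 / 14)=56 / 17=3.29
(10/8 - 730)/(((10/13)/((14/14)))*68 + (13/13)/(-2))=-37895/2694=-14.07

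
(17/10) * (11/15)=187/150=1.25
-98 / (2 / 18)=-882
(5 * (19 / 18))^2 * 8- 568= -27958 / 81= -345.16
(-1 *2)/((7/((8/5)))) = -16/35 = -0.46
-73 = -73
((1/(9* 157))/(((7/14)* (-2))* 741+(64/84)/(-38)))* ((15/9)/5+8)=-3325/417777471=-0.00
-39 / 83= -0.47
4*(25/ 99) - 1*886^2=-77714504/ 99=-784994.99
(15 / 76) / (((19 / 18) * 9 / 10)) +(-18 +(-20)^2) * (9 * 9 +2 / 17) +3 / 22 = 4183717337 / 135014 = 30987.29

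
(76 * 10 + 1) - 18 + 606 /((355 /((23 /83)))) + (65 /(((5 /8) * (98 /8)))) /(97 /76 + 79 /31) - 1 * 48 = 9076945610547 /13009946635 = 697.69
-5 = -5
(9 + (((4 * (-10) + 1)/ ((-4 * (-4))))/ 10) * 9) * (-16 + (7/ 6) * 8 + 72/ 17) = -16.55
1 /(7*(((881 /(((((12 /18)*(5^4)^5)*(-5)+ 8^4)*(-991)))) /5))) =4725456237732081710 /18501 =255416260620079.01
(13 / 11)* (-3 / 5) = -39 / 55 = -0.71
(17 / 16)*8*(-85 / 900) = -289 / 360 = -0.80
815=815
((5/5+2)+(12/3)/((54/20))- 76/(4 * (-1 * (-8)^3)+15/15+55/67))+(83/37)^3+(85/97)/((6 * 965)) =55321848215307505/3516322489230438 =15.73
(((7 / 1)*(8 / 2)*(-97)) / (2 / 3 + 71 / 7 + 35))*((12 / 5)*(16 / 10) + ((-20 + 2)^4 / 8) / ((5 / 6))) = -933815.68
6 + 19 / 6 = 55 / 6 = 9.17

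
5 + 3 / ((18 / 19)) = 49 / 6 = 8.17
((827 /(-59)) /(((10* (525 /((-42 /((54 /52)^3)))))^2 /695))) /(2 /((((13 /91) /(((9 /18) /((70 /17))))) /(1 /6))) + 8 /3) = -142043180794112 /842881701380625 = -0.17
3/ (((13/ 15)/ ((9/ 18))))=45/ 26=1.73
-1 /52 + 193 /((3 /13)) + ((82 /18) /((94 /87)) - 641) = 1462957 /7332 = 199.53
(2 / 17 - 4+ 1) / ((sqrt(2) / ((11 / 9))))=-539 * sqrt(2) / 306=-2.49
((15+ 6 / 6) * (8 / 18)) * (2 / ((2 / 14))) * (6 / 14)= 128 / 3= 42.67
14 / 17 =0.82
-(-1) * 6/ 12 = 1/ 2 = 0.50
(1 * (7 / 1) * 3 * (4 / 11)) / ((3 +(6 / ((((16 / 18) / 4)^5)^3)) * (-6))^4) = 126100789566373888 / 43230676782748054387068924270146602065195418684474114977185625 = 0.00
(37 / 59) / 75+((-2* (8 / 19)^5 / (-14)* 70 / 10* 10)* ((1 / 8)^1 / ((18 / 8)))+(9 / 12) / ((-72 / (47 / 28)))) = -52172843381 / 29451711945600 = -0.00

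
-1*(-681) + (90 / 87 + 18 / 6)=19866 / 29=685.03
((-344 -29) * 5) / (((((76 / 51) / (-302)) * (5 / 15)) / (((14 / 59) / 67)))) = 4015.73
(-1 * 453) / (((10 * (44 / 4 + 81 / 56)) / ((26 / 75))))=-109928 / 87125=-1.26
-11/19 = -0.58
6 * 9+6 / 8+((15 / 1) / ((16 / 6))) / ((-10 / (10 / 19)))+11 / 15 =125827 / 2280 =55.19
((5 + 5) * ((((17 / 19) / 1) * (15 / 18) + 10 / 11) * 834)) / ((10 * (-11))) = -288425 / 2299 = -125.46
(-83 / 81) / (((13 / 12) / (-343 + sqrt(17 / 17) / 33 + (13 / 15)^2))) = 281201012 / 868725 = 323.69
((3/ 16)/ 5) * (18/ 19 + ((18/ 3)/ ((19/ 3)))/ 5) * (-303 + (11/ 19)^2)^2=241748239041/ 61902475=3905.31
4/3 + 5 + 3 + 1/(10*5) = 1403/150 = 9.35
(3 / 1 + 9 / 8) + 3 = 57 / 8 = 7.12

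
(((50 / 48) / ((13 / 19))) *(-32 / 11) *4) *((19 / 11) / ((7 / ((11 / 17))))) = -144400 / 51051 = -2.83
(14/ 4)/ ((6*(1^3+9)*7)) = 1/ 120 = 0.01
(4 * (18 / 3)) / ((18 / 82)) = 328 / 3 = 109.33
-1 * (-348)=348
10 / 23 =0.43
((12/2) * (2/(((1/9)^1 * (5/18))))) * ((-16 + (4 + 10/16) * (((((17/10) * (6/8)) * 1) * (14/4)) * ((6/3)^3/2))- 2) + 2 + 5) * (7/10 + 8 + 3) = 325506519/1000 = 325506.52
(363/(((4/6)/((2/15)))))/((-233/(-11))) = 3993/1165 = 3.43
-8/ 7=-1.14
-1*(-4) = 4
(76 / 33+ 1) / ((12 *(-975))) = -109 / 386100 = -0.00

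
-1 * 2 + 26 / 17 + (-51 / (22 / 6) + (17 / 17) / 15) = -40148 / 2805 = -14.31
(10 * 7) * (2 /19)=140 /19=7.37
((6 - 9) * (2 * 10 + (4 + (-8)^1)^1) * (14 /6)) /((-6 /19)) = 1064 /3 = 354.67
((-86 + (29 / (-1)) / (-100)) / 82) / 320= -8571 / 2624000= -0.00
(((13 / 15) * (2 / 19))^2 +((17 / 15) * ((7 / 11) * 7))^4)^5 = 158658687809627468306140161229123933240682686928727659490077336075103901 / 1371560261769551465914500179017896562920703983306884765625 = 115677518685857.92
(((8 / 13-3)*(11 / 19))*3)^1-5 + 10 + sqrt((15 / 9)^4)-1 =5860 / 2223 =2.64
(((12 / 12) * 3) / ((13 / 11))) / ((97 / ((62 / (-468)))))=-341 / 98358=-0.00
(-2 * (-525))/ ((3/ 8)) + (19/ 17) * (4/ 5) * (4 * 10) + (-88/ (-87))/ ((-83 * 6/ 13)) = 1044320180/ 368271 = 2835.74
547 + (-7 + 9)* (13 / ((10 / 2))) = 2761 / 5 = 552.20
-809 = -809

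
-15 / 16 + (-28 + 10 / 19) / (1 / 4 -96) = -75747 / 116432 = -0.65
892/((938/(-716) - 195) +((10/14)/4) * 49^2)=638672/166427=3.84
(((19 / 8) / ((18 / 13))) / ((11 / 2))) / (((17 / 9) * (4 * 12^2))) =247 / 861696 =0.00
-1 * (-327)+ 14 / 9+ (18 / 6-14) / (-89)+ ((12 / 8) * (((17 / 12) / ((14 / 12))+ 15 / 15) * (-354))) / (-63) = 27265685 / 78498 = 347.34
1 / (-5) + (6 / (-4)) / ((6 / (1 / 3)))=-17 / 60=-0.28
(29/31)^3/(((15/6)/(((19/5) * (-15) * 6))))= -111.99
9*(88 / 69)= 264 / 23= 11.48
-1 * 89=-89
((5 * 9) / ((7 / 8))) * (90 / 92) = 8100 / 161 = 50.31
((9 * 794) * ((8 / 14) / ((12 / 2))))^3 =108122295744 / 343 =315225352.02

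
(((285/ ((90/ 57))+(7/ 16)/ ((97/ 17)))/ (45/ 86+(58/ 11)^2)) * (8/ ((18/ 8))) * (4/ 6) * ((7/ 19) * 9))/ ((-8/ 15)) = -93.95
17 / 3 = 5.67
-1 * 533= -533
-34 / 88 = -17 / 44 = -0.39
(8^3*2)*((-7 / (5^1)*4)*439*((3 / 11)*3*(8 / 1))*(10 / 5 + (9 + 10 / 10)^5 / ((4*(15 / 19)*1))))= -521821650348.22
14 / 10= 7 / 5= 1.40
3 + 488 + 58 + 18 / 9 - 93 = 458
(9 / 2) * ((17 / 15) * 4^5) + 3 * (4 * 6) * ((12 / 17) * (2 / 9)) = 444864 / 85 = 5233.69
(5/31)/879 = 5/27249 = 0.00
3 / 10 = 0.30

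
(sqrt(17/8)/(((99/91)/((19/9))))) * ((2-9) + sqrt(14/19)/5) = 91 * sqrt(34) * (-665 + sqrt(266))/17820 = -19.32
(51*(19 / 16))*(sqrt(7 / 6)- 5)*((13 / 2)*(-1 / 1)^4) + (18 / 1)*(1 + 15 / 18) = -61929 / 32 + 4199*sqrt(42) / 64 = -1510.08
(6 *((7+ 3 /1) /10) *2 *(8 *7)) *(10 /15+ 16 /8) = 1792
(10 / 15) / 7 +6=128 / 21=6.10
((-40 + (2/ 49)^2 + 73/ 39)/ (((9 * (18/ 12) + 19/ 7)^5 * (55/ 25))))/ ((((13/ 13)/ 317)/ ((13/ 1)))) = -1267539310240/ 19890386666931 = -0.06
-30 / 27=-10 / 9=-1.11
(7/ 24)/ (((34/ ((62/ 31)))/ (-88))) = -77/ 51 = -1.51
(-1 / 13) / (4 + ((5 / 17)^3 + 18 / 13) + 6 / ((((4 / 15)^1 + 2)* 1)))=-4913 / 514600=-0.01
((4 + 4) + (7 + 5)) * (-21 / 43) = -9.77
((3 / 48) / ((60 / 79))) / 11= 79 / 10560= 0.01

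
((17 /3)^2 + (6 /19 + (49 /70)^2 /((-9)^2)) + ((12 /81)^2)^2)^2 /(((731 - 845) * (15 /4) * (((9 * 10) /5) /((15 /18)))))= -1072514370550444266481 /9414715166914649940000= -0.11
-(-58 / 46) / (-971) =-29 / 22333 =-0.00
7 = 7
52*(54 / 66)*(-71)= -33228 / 11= -3020.73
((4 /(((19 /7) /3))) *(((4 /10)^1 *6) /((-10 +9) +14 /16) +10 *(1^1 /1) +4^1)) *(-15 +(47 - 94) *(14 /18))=337792 /285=1185.24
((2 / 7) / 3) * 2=4 / 21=0.19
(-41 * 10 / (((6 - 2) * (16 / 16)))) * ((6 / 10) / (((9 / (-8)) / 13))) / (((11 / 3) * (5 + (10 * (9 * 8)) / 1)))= 2132 / 7975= 0.27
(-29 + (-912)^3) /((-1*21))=758550557 /21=36121455.10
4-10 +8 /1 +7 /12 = 2.58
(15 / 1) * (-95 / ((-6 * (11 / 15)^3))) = 602.23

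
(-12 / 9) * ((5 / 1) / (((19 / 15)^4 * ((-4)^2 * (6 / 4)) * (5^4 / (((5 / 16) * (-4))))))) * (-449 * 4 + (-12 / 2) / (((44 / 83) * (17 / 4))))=-37839375 / 97480108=-0.39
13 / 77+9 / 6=1.67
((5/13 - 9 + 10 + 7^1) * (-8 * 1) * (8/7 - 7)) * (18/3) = 214512/91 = 2357.27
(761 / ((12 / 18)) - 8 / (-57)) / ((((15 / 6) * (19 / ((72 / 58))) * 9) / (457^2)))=108724283212 / 157035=692357.01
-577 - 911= -1488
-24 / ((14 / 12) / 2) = -41.14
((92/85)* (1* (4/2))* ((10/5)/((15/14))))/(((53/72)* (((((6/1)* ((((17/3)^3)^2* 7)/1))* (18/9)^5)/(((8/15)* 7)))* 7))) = 178848/2718493708625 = 0.00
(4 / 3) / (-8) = -1 / 6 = -0.17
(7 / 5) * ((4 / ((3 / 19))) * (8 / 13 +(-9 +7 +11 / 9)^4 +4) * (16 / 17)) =3616518976 / 21749715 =166.28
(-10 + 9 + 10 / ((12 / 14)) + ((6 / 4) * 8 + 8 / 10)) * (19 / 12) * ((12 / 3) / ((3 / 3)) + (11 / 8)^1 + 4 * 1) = 1045 / 3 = 348.33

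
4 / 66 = 2 / 33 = 0.06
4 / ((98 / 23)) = 46 / 49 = 0.94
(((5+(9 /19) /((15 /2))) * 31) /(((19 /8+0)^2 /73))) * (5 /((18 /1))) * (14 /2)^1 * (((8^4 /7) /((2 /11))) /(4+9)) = 60361342976 /61731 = 977812.49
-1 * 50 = -50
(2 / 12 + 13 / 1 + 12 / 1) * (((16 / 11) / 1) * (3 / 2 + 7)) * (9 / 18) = 5134 / 33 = 155.58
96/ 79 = 1.22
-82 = -82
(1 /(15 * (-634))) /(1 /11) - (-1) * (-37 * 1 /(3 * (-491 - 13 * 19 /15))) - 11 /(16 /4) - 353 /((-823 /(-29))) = -225878890979 /14894267190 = -15.17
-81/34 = -2.38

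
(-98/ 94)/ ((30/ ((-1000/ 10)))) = 490/ 141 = 3.48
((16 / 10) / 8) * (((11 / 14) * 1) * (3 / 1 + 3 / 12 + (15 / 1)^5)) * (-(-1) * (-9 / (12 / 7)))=-100237929 / 160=-626487.06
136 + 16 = 152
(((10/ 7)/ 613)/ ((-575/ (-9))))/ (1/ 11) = 198/ 493465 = 0.00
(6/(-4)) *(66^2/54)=-121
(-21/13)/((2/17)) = -357/26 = -13.73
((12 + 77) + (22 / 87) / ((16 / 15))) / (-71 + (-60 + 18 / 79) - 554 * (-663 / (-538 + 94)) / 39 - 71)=-181544607 / 453640156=-0.40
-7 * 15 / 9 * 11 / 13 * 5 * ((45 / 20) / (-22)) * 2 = 10.10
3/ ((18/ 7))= 1.17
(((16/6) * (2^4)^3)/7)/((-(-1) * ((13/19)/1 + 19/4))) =2490368/8673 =287.14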